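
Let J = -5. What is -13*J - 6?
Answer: 59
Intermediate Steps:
-13*J - 6 = -13*(-5) - 6 = 65 - 6 = 59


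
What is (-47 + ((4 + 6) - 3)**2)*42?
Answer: 84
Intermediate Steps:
(-47 + ((4 + 6) - 3)**2)*42 = (-47 + (10 - 3)**2)*42 = (-47 + 7**2)*42 = (-47 + 49)*42 = 2*42 = 84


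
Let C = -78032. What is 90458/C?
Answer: -45229/39016 ≈ -1.1592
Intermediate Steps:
90458/C = 90458/(-78032) = 90458*(-1/78032) = -45229/39016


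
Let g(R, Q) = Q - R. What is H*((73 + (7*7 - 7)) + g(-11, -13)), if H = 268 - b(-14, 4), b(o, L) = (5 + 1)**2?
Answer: 26216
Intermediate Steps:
b(o, L) = 36 (b(o, L) = 6**2 = 36)
H = 232 (H = 268 - 1*36 = 268 - 36 = 232)
H*((73 + (7*7 - 7)) + g(-11, -13)) = 232*((73 + (7*7 - 7)) + (-13 - 1*(-11))) = 232*((73 + (49 - 7)) + (-13 + 11)) = 232*((73 + 42) - 2) = 232*(115 - 2) = 232*113 = 26216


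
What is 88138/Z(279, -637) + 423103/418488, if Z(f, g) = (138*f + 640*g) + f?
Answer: 119197578253/154379804712 ≈ 0.77211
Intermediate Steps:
Z(f, g) = 139*f + 640*g
88138/Z(279, -637) + 423103/418488 = 88138/(139*279 + 640*(-637)) + 423103/418488 = 88138/(38781 - 407680) + 423103*(1/418488) = 88138/(-368899) + 423103/418488 = 88138*(-1/368899) + 423103/418488 = -88138/368899 + 423103/418488 = 119197578253/154379804712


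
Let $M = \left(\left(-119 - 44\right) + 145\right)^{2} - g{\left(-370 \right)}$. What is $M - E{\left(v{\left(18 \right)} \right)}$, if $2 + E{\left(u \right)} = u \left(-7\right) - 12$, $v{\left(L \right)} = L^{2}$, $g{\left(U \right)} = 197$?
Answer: $2409$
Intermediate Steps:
$E{\left(u \right)} = -14 - 7 u$ ($E{\left(u \right)} = -2 + \left(u \left(-7\right) - 12\right) = -2 - \left(12 + 7 u\right) = -14 - 7 u$)
$M = 127$ ($M = \left(\left(-119 - 44\right) + 145\right)^{2} - 197 = \left(-163 + 145\right)^{2} - 197 = \left(-18\right)^{2} - 197 = 324 - 197 = 127$)
$M - E{\left(v{\left(18 \right)} \right)} = 127 - \left(-14 - 7 \cdot 18^{2}\right) = 127 - \left(-14 - 2268\right) = 127 - -2282 = 127 + 2282 = 2409$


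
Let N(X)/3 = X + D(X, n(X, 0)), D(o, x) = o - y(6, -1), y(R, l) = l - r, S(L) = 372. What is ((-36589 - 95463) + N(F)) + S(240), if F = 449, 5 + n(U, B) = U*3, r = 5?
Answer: -128968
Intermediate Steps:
n(U, B) = -5 + 3*U (n(U, B) = -5 + U*3 = -5 + 3*U)
y(R, l) = -5 + l (y(R, l) = l - 1*5 = l - 5 = -5 + l)
D(o, x) = 6 + o (D(o, x) = o - (-5 - 1) = o - 1*(-6) = o + 6 = 6 + o)
N(X) = 18 + 6*X (N(X) = 3*(X + (6 + X)) = 3*(6 + 2*X) = 18 + 6*X)
((-36589 - 95463) + N(F)) + S(240) = ((-36589 - 95463) + (18 + 6*449)) + 372 = (-132052 + (18 + 2694)) + 372 = (-132052 + 2712) + 372 = -129340 + 372 = -128968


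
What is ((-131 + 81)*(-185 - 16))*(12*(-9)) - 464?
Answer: -1085864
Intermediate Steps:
((-131 + 81)*(-185 - 16))*(12*(-9)) - 464 = -50*(-201)*(-108) - 464 = 10050*(-108) - 464 = -1085400 - 464 = -1085864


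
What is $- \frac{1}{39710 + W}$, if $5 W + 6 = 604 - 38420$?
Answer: $- \frac{5}{160728} \approx -3.1108 \cdot 10^{-5}$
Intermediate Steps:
$W = - \frac{37822}{5}$ ($W = - \frac{6}{5} + \frac{604 - 38420}{5} = - \frac{6}{5} + \frac{1}{5} \left(-37816\right) = - \frac{6}{5} - \frac{37816}{5} = - \frac{37822}{5} \approx -7564.4$)
$- \frac{1}{39710 + W} = - \frac{1}{39710 - \frac{37822}{5}} = - \frac{1}{\frac{160728}{5}} = \left(-1\right) \frac{5}{160728} = - \frac{5}{160728}$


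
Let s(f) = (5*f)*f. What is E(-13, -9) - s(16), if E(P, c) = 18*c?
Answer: -1442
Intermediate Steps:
s(f) = 5*f²
E(-13, -9) - s(16) = 18*(-9) - 5*16² = -162 - 5*256 = -162 - 1*1280 = -162 - 1280 = -1442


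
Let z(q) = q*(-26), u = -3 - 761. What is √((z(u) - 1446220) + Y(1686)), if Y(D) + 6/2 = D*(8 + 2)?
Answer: 3*I*√156611 ≈ 1187.2*I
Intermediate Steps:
u = -764
z(q) = -26*q
Y(D) = -3 + 10*D (Y(D) = -3 + D*(8 + 2) = -3 + D*10 = -3 + 10*D)
√((z(u) - 1446220) + Y(1686)) = √((-26*(-764) - 1446220) + (-3 + 10*1686)) = √((19864 - 1446220) + (-3 + 16860)) = √(-1426356 + 16857) = √(-1409499) = 3*I*√156611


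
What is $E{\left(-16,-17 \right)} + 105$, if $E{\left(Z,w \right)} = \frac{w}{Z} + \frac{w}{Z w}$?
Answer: $106$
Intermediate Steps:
$E{\left(Z,w \right)} = \frac{1}{Z} + \frac{w}{Z}$ ($E{\left(Z,w \right)} = \frac{w}{Z} + w \frac{1}{Z w} = \frac{w}{Z} + \frac{1}{Z} = \frac{1}{Z} + \frac{w}{Z}$)
$E{\left(-16,-17 \right)} + 105 = \frac{1 - 17}{-16} + 105 = \left(- \frac{1}{16}\right) \left(-16\right) + 105 = 1 + 105 = 106$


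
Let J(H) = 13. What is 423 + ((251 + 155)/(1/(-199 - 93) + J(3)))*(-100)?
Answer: -2049983/759 ≈ -2700.9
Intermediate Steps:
423 + ((251 + 155)/(1/(-199 - 93) + J(3)))*(-100) = 423 + ((251 + 155)/(1/(-199 - 93) + 13))*(-100) = 423 + (406/(1/(-292) + 13))*(-100) = 423 + (406/(-1/292 + 13))*(-100) = 423 + (406/(3795/292))*(-100) = 423 + (406*(292/3795))*(-100) = 423 + (118552/3795)*(-100) = 423 - 2371040/759 = -2049983/759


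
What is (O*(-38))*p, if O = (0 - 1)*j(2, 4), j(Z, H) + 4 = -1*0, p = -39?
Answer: 5928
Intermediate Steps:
j(Z, H) = -4 (j(Z, H) = -4 - 1*0 = -4 + 0 = -4)
O = 4 (O = (0 - 1)*(-4) = -1*(-4) = 4)
(O*(-38))*p = (4*(-38))*(-39) = -152*(-39) = 5928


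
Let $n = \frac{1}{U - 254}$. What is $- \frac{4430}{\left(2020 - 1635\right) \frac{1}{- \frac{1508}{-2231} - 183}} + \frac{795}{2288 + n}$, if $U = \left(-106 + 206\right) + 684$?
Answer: $\frac{437100668351840}{208315959467} \approx 2098.3$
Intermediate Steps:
$U = 784$ ($U = 100 + 684 = 784$)
$n = \frac{1}{530}$ ($n = \frac{1}{784 - 254} = \frac{1}{530} \approx 0.0018868$)
$- \frac{4430}{\left(2020 - 1635\right) \frac{1}{- \frac{1508}{-2231} - 183}} + \frac{795}{2288 + n} = - \frac{4430}{\left(2020 - 1635\right) \frac{1}{- \frac{1508}{-2231} - 183}} + \frac{795}{2288 + \frac{1}{530}} = - \frac{4430}{385 \frac{1}{\left(-1508\right) \left(- \frac{1}{2231}\right) - 183}} + \frac{795}{\frac{1212641}{530}} = - \frac{4430}{385 \frac{1}{\frac{1508}{2231} - 183}} + 795 \cdot \frac{530}{1212641} = - \frac{4430}{385 \frac{1}{- \frac{406765}{2231}}} + \frac{421350}{1212641} = - \frac{4430}{385 \left(- \frac{2231}{406765}\right)} + \frac{421350}{1212641} = - \frac{4430}{- \frac{171787}{81353}} + \frac{421350}{1212641} = \left(-4430\right) \left(- \frac{81353}{171787}\right) + \frac{421350}{1212641} = \frac{360393790}{171787} + \frac{421350}{1212641} = \frac{437100668351840}{208315959467}$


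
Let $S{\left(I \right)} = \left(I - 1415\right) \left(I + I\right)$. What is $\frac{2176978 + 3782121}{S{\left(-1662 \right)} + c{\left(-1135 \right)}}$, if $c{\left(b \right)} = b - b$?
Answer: $\frac{5959099}{10227948} \approx 0.58263$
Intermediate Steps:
$S{\left(I \right)} = 2 I \left(-1415 + I\right)$ ($S{\left(I \right)} = \left(-1415 + I\right) 2 I = 2 I \left(-1415 + I\right)$)
$c{\left(b \right)} = 0$
$\frac{2176978 + 3782121}{S{\left(-1662 \right)} + c{\left(-1135 \right)}} = \frac{2176978 + 3782121}{2 \left(-1662\right) \left(-1415 - 1662\right) + 0} = \frac{5959099}{2 \left(-1662\right) \left(-3077\right) + 0} = \frac{5959099}{10227948 + 0} = \frac{5959099}{10227948}$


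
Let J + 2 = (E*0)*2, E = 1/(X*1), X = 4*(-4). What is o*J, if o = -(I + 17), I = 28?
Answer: 90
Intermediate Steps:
X = -16
E = -1/16 (E = 1/(-16*1) = 1/(-16) = -1/16 ≈ -0.062500)
J = -2 (J = -2 - 1/16*0*2 = -2 + 0*2 = -2 + 0 = -2)
o = -45 (o = -(28 + 17) = -1*45 = -45)
o*J = -45*(-2) = 90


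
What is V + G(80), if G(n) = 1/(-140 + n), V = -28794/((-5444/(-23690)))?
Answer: -10231949261/81660 ≈ -1.2530e+5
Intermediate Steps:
V = -170532465/1361 (V = -28794/((-5444*(-1/23690))) = -28794/2722/11845 = -28794*11845/2722 = -170532465/1361 ≈ -1.2530e+5)
V + G(80) = -170532465/1361 + 1/(-140 + 80) = -170532465/1361 + 1/(-60) = -170532465/1361 - 1/60 = -10231949261/81660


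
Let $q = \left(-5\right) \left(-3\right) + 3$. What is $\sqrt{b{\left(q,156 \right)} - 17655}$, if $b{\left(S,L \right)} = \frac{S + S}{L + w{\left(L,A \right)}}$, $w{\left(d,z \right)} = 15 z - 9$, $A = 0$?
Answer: $\frac{i \sqrt{865083}}{7} \approx 132.87 i$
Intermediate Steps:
$w{\left(d,z \right)} = -9 + 15 z$
$q = 18$ ($q = 15 + 3 = 18$)
$b{\left(S,L \right)} = \frac{2 S}{-9 + L}$ ($b{\left(S,L \right)} = \frac{S + S}{L + \left(-9 + 15 \cdot 0\right)} = \frac{2 S}{L + \left(-9 + 0\right)} = \frac{2 S}{L - 9} = \frac{2 S}{-9 + L}$)
$\sqrt{b{\left(q,156 \right)} - 17655} = \sqrt{2 \cdot 18 \frac{1}{-9 + 156} - 17655} = \sqrt{2 \cdot 18 \cdot \frac{1}{147} - 17655} = \sqrt{\frac{12}{49} - 17655} = \sqrt{- \frac{865083}{49}} = \frac{i \sqrt{865083}}{7}$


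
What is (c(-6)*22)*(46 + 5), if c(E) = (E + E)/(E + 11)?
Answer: -13464/5 ≈ -2692.8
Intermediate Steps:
c(E) = 2*E/(11 + E) (c(E) = (2*E)/(11 + E) = 2*E/(11 + E))
(c(-6)*22)*(46 + 5) = ((2*(-6)/(11 - 6))*22)*(46 + 5) = ((2*(-6)/5)*22)*51 = ((2*(-6)*(1/5))*22)*51 = -12/5*22*51 = -264/5*51 = -13464/5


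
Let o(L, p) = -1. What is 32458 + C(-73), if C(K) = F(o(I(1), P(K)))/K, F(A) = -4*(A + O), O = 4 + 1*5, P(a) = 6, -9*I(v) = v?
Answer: 2369466/73 ≈ 32458.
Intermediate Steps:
I(v) = -v/9
O = 9 (O = 4 + 5 = 9)
F(A) = -36 - 4*A (F(A) = -4*(A + 9) = -4*(9 + A) = -36 - 4*A)
C(K) = -32/K (C(K) = (-36 - 4*(-1))/K = (-36 + 4)/K = -32/K)
32458 + C(-73) = 32458 - 32/(-73) = 32458 - 32*(-1/73) = 32458 + 32/73 = 2369466/73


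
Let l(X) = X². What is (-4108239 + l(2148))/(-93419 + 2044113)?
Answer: 505665/1950694 ≈ 0.25922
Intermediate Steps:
(-4108239 + l(2148))/(-93419 + 2044113) = (-4108239 + 2148²)/(-93419 + 2044113) = (-4108239 + 4613904)/1950694 = 505665*(1/1950694) = 505665/1950694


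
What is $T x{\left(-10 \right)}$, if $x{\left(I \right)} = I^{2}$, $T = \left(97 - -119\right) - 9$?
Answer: $20700$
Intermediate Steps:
$T = 207$ ($T = \left(97 + 119\right) - 9 = 216 - 9 = 207$)
$T x{\left(-10 \right)} = 207 \left(-10\right)^{2} = 207 \cdot 100 = 20700$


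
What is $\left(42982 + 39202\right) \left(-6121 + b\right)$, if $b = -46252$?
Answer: $-4304222632$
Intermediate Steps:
$\left(42982 + 39202\right) \left(-6121 + b\right) = \left(42982 + 39202\right) \left(-6121 - 46252\right) = 82184 \left(-52373\right) = -4304222632$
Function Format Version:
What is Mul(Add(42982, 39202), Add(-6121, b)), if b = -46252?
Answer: -4304222632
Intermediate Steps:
Mul(Add(42982, 39202), Add(-6121, b)) = Mul(Add(42982, 39202), Add(-6121, -46252)) = Mul(82184, -52373) = -4304222632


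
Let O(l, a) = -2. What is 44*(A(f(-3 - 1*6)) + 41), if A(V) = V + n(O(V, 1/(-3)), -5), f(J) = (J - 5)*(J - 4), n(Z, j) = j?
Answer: 9592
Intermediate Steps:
f(J) = (-5 + J)*(-4 + J)
A(V) = -5 + V (A(V) = V - 5 = -5 + V)
44*(A(f(-3 - 1*6)) + 41) = 44*((-5 + (20 + (-3 - 1*6)² - 9*(-3 - 1*6))) + 41) = 44*((-5 + (20 + (-3 - 6)² - 9*(-3 - 6))) + 41) = 44*((-5 + (20 + (-9)² - 9*(-9))) + 41) = 44*((-5 + (20 + 81 + 81)) + 41) = 44*((-5 + 182) + 41) = 44*(177 + 41) = 44*218 = 9592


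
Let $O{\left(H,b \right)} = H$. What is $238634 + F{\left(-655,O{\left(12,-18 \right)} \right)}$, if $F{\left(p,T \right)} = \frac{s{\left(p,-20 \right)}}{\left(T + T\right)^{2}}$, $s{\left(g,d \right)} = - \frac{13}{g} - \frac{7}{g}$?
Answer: $\frac{4501591777}{18864} \approx 2.3863 \cdot 10^{5}$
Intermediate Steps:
$s{\left(g,d \right)} = - \frac{20}{g}$
$F{\left(p,T \right)} = - \frac{5}{T^{2} p}$ ($F{\left(p,T \right)} = \frac{\left(-20\right) \frac{1}{p}}{\left(T + T\right)^{2}} = \frac{\left(-20\right) \frac{1}{p}}{\left(2 T\right)^{2}} = \frac{\left(-20\right) \frac{1}{p}}{4 T^{2}} = - \frac{20}{p} \frac{1}{4 T^{2}} = - \frac{5}{T^{2} p}$)
$238634 + F{\left(-655,O{\left(12,-18 \right)} \right)} = 238634 - \frac{5}{144 \left(-655\right)} = 238634 - \frac{5}{144} \left(- \frac{1}{655}\right) = 238634 + \frac{1}{18864} = \frac{4501591777}{18864}$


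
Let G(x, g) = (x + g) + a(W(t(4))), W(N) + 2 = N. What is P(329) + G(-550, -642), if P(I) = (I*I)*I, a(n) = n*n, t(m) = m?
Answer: 35610101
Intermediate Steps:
W(N) = -2 + N
a(n) = n**2
P(I) = I**3 (P(I) = I**2*I = I**3)
G(x, g) = 4 + g + x (G(x, g) = (x + g) + (-2 + 4)**2 = (g + x) + 2**2 = (g + x) + 4 = 4 + g + x)
P(329) + G(-550, -642) = 329**3 + (4 - 642 - 550) = 35611289 - 1188 = 35610101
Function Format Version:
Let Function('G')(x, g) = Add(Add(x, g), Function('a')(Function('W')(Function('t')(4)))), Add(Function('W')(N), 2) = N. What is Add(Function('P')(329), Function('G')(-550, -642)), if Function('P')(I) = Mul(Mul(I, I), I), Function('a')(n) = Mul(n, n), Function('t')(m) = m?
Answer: 35610101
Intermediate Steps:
Function('W')(N) = Add(-2, N)
Function('a')(n) = Pow(n, 2)
Function('P')(I) = Pow(I, 3) (Function('P')(I) = Mul(Pow(I, 2), I) = Pow(I, 3))
Function('G')(x, g) = Add(4, g, x) (Function('G')(x, g) = Add(Add(x, g), Pow(Add(-2, 4), 2)) = Add(Add(g, x), Pow(2, 2)) = Add(Add(g, x), 4) = Add(4, g, x))
Add(Function('P')(329), Function('G')(-550, -642)) = Add(Pow(329, 3), Add(4, -642, -550)) = Add(35611289, -1188) = 35610101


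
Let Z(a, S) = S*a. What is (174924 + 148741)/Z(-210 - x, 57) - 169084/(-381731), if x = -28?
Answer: -915781103/29775018 ≈ -30.757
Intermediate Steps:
(174924 + 148741)/Z(-210 - x, 57) - 169084/(-381731) = (174924 + 148741)/((57*(-210 - 1*(-28)))) - 169084/(-381731) = 323665/((57*(-210 + 28))) - 169084*(-1/381731) = 323665/((57*(-182))) + 169084/381731 = 323665/(-10374) + 169084/381731 = 323665*(-1/10374) + 169084/381731 = -17035/546 + 169084/381731 = -915781103/29775018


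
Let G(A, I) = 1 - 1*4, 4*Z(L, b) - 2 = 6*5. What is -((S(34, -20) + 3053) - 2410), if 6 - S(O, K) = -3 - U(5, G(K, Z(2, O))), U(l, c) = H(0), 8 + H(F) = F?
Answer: -644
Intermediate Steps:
Z(L, b) = 8 (Z(L, b) = ½ + (6*5)/4 = ½ + (¼)*30 = ½ + 15/2 = 8)
H(F) = -8 + F
G(A, I) = -3 (G(A, I) = 1 - 4 = -3)
U(l, c) = -8 (U(l, c) = -8 + 0 = -8)
S(O, K) = 1 (S(O, K) = 6 - (-3 - 1*(-8)) = 6 - (-3 + 8) = 6 - 1*5 = 6 - 5 = 1)
-((S(34, -20) + 3053) - 2410) = -((1 + 3053) - 2410) = -(3054 - 2410) = -1*644 = -644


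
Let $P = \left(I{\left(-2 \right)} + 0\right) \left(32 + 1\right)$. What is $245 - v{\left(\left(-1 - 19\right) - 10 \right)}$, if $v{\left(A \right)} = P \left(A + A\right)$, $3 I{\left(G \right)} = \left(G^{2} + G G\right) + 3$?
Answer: $7505$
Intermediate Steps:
$I{\left(G \right)} = 1 + \frac{2 G^{2}}{3}$ ($I{\left(G \right)} = \frac{\left(G^{2} + G G\right) + 3}{3} = \frac{\left(G^{2} + G^{2}\right) + 3}{3} = \frac{2 G^{2} + 3}{3} = \frac{3 + 2 G^{2}}{3} = 1 + \frac{2 G^{2}}{3}$)
$P = 121$ ($P = \left(\left(1 + \frac{2 \left(-2\right)^{2}}{3}\right) + 0\right) \left(32 + 1\right) = \left(\left(1 + \frac{2}{3} \cdot 4\right) + 0\right) 33 = \left(\left(1 + \frac{8}{3}\right) + 0\right) 33 = \left(\frac{11}{3} + 0\right) 33 = \frac{11}{3} \cdot 33 = 121$)
$v{\left(A \right)} = 242 A$ ($v{\left(A \right)} = 121 \left(A + A\right) = 121 \cdot 2 A = 242 A$)
$245 - v{\left(\left(-1 - 19\right) - 10 \right)} = 245 - 242 \left(\left(-1 - 19\right) - 10\right) = 245 - 242 \left(-20 - 10\right) = 245 - 242 \left(-30\right) = 245 - -7260 = 245 + 7260 = 7505$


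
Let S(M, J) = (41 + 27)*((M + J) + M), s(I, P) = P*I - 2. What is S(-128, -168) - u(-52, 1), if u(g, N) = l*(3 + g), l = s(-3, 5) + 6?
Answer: -29371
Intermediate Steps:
s(I, P) = -2 + I*P (s(I, P) = I*P - 2 = -2 + I*P)
l = -11 (l = (-2 - 3*5) + 6 = (-2 - 15) + 6 = -17 + 6 = -11)
S(M, J) = 68*J + 136*M (S(M, J) = 68*((J + M) + M) = 68*(J + 2*M) = 68*J + 136*M)
u(g, N) = -33 - 11*g (u(g, N) = -11*(3 + g) = -33 - 11*g)
S(-128, -168) - u(-52, 1) = (68*(-168) + 136*(-128)) - (-33 - 11*(-52)) = (-11424 - 17408) - (-33 + 572) = -28832 - 1*539 = -28832 - 539 = -29371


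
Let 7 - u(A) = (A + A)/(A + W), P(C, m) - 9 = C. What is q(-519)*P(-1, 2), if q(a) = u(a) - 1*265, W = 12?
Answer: -351584/169 ≈ -2080.4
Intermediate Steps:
P(C, m) = 9 + C
u(A) = 7 - 2*A/(12 + A) (u(A) = 7 - (A + A)/(A + 12) = 7 - 2*A/(12 + A))
q(a) = -265 + (84 + 5*a)/(12 + a) (q(a) = (84 + 5*a)/(12 + a) - 1*265 = (84 + 5*a)/(12 + a) - 265 = -265 + (84 + 5*a)/(12 + a))
q(-519)*P(-1, 2) = (4*(-774 - 65*(-519))/(12 - 519))*(9 - 1) = (4*(-774 + 33735)/(-507))*8 = (4*(-1/507)*32961)*8 = -43948/169*8 = -351584/169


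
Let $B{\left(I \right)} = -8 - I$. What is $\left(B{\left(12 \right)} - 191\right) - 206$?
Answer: $-417$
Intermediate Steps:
$\left(B{\left(12 \right)} - 191\right) - 206 = \left(\left(-8 - 12\right) - 191\right) - 206 = \left(-20 - 191\right) - 206 = -211 - 206 = -417$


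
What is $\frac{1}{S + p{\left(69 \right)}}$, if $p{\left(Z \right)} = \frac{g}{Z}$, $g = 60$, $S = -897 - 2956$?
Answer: $- \frac{23}{88599} \approx -0.0002596$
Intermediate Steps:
$S = -3853$ ($S = -897 - 2956 = -3853$)
$p{\left(Z \right)} = \frac{60}{Z}$
$\frac{1}{S + p{\left(69 \right)}} = \frac{1}{-3853 + \frac{60}{69}} = \frac{1}{-3853 + 60 \cdot \frac{1}{69}} = \frac{1}{-3853 + \frac{20}{23}} = \frac{1}{- \frac{88599}{23}} = - \frac{23}{88599}$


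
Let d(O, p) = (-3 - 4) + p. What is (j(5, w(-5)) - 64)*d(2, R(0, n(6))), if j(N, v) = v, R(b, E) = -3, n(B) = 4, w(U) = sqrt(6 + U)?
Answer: 630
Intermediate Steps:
d(O, p) = -7 + p
(j(5, w(-5)) - 64)*d(2, R(0, n(6))) = (sqrt(6 - 5) - 64)*(-7 - 3) = (sqrt(1) - 64)*(-10) = (1 - 64)*(-10) = -63*(-10) = 630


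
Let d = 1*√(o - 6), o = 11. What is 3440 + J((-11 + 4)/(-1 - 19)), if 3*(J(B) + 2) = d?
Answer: 3438 + √5/3 ≈ 3438.7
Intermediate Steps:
d = √5 (d = 1*√(11 - 6) = 1*√5 = √5 ≈ 2.2361)
J(B) = -2 + √5/3
3440 + J((-11 + 4)/(-1 - 19)) = 3440 + (-2 + √5/3) = 3438 + √5/3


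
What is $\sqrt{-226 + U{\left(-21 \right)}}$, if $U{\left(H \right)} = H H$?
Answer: $\sqrt{215} \approx 14.663$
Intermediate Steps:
$U{\left(H \right)} = H^{2}$
$\sqrt{-226 + U{\left(-21 \right)}} = \sqrt{-226 + \left(-21\right)^{2}} = \sqrt{-226 + 441} = \sqrt{215}$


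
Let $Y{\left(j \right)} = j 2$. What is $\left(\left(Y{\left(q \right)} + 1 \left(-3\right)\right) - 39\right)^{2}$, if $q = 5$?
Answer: $1024$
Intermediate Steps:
$Y{\left(j \right)} = 2 j$
$\left(\left(Y{\left(q \right)} + 1 \left(-3\right)\right) - 39\right)^{2} = \left(\left(2 \cdot 5 + 1 \left(-3\right)\right) - 39\right)^{2} = \left(\left(10 - 3\right) - 39\right)^{2} = \left(7 - 39\right)^{2} = \left(-32\right)^{2} = 1024$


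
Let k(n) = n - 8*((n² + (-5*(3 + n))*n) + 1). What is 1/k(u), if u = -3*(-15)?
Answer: 1/70237 ≈ 1.4238e-5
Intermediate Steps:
u = 45
k(n) = -8 + n - 8*n² - 8*n*(-15 - 5*n) (k(n) = n - 8*((n² + (-15 - 5*n)*n) + 1) = n - 8*((n² + n*(-15 - 5*n)) + 1) = n - 8*(1 + n² + n*(-15 - 5*n)) = n + (-8 - 8*n² - 8*n*(-15 - 5*n)) = -8 + n - 8*n² - 8*n*(-15 - 5*n))
1/k(u) = 1/(-8 + 32*45² + 121*45) = 1/(-8 + 32*2025 + 5445) = 1/(-8 + 64800 + 5445) = 1/70237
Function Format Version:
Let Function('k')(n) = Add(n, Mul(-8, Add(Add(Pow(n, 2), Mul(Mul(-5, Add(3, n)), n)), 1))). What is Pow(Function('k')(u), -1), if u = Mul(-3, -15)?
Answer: Rational(1, 70237) ≈ 1.4238e-5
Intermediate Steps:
u = 45
Function('k')(n) = Add(-8, n, Mul(-8, Pow(n, 2)), Mul(-8, n, Add(-15, Mul(-5, n)))) (Function('k')(n) = Add(n, Mul(-8, Add(Add(Pow(n, 2), Mul(Add(-15, Mul(-5, n)), n)), 1))) = Add(n, Mul(-8, Add(Add(Pow(n, 2), Mul(n, Add(-15, Mul(-5, n)))), 1))) = Add(n, Mul(-8, Add(1, Pow(n, 2), Mul(n, Add(-15, Mul(-5, n)))))) = Add(n, Add(-8, Mul(-8, Pow(n, 2)), Mul(-8, n, Add(-15, Mul(-5, n))))) = Add(-8, n, Mul(-8, Pow(n, 2)), Mul(-8, n, Add(-15, Mul(-5, n)))))
Pow(Function('k')(u), -1) = Pow(Add(-8, Mul(32, Pow(45, 2)), Mul(121, 45)), -1) = Pow(Add(-8, Mul(32, 2025), 5445), -1) = Pow(Add(-8, 64800, 5445), -1) = Pow(70237, -1) = Rational(1, 70237)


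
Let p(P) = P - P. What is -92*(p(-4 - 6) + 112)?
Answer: -10304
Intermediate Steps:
p(P) = 0
-92*(p(-4 - 6) + 112) = -92*(0 + 112) = -92*112 = -10304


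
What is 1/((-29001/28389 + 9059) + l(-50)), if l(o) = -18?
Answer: 9463/85545316 ≈ 0.00011062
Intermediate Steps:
1/((-29001/28389 + 9059) + l(-50)) = 1/((-29001/28389 + 9059) - 18) = 1/((-29001*1/28389 + 9059) - 18) = 1/((-9667/9463 + 9059) - 18) = 1/(85715650/9463 - 18) = 1/(85545316/9463) = 9463/85545316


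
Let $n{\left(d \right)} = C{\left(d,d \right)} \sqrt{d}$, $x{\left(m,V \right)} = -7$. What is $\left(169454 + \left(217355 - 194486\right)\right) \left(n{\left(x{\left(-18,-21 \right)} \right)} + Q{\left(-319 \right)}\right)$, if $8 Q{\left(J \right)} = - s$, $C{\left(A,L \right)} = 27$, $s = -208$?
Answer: $5000398 + 5192721 i \sqrt{7} \approx 5.0004 \cdot 10^{6} + 1.3739 \cdot 10^{7} i$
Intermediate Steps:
$Q{\left(J \right)} = 26$ ($Q{\left(J \right)} = \frac{\left(-1\right) \left(-208\right)}{8} = \frac{1}{8} \cdot 208 = 26$)
$n{\left(d \right)} = 27 \sqrt{d}$
$\left(169454 + \left(217355 - 194486\right)\right) \left(n{\left(x{\left(-18,-21 \right)} \right)} + Q{\left(-319 \right)}\right) = \left(169454 + \left(217355 - 194486\right)\right) \left(27 \sqrt{-7} + 26\right) = \left(169454 + 22869\right) \left(27 i \sqrt{7} + 26\right) = 192323 \left(27 i \sqrt{7} + 26\right) = 192323 \left(26 + 27 i \sqrt{7}\right) = 5000398 + 5192721 i \sqrt{7}$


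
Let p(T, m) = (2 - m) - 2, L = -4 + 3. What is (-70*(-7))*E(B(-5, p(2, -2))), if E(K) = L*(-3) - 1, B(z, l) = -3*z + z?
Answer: 980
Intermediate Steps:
L = -1
p(T, m) = -m
B(z, l) = -2*z
E(K) = 2 (E(K) = -1*(-3) - 1 = 3 - 1 = 2)
(-70*(-7))*E(B(-5, p(2, -2))) = -70*(-7)*2 = 490*2 = 980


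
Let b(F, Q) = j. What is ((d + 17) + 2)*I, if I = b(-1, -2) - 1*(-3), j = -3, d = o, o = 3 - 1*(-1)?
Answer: 0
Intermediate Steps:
o = 4 (o = 3 + 1 = 4)
d = 4
b(F, Q) = -3
I = 0 (I = -3 - 1*(-3) = -3 + 3 = 0)
((d + 17) + 2)*I = ((4 + 17) + 2)*0 = (21 + 2)*0 = 23*0 = 0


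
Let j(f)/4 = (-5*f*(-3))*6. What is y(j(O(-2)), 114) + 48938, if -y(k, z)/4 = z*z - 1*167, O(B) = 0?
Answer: -2378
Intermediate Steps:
j(f) = 360*f (j(f) = 4*((-5*f*(-3))*6) = 4*((15*f)*6) = 4*(90*f) = 360*f)
y(k, z) = 668 - 4*z**2 (y(k, z) = -4*(z*z - 1*167) = -4*(z**2 - 167) = -4*(-167 + z**2) = 668 - 4*z**2)
y(j(O(-2)), 114) + 48938 = (668 - 4*114**2) + 48938 = (668 - 4*12996) + 48938 = (668 - 51984) + 48938 = -51316 + 48938 = -2378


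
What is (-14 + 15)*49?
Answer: 49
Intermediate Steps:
(-14 + 15)*49 = 1*49 = 49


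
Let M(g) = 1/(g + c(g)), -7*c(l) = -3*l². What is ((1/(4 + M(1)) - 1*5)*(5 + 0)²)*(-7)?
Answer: 39375/47 ≈ 837.77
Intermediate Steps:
c(l) = 3*l²/7 (c(l) = -(-3)*l²/7 = 3*l²/7)
M(g) = 1/(g + 3*g²/7)
((1/(4 + M(1)) - 1*5)*(5 + 0)²)*(-7) = ((1/(4 + 7/(1*(7 + 3*1))) - 1*5)*(5 + 0)²)*(-7) = ((1/(4 + 7*1/(7 + 3)) - 5)*5²)*(-7) = ((1/(4 + 7*1/10) - 5)*25)*(-7) = ((1/(4 + 7*1*(⅒)) - 5)*25)*(-7) = ((1/(4 + 7/10) - 5)*25)*(-7) = ((1/(47/10) - 5)*25)*(-7) = ((10/47 - 5)*25)*(-7) = -225/47*25*(-7) = -5625/47*(-7) = 39375/47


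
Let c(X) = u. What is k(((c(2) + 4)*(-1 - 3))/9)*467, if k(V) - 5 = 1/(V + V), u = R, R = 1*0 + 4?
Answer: 145237/64 ≈ 2269.3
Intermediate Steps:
R = 4 (R = 0 + 4 = 4)
u = 4
c(X) = 4
k(V) = 5 + 1/(2*V) (k(V) = 5 + 1/(V + V) = 5 + 1/(2*V))
k(((c(2) + 4)*(-1 - 3))/9)*467 = (5 + 1/(2*((((4 + 4)*(-1 - 3))/9))))*467 = (5 + 1/(2*(((8*(-4))*(⅑)))))*467 = (5 + 1/(2*((-32*⅑))))*467 = (5 + 1/(2*(-32/9)))*467 = (5 + (½)*(-9/32))*467 = (5 - 9/64)*467 = (311/64)*467 = 145237/64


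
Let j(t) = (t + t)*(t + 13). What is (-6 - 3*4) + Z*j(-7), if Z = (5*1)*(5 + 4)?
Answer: -3798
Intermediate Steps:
j(t) = 2*t*(13 + t) (j(t) = (2*t)*(13 + t) = 2*t*(13 + t))
Z = 45 (Z = 5*9 = 45)
(-6 - 3*4) + Z*j(-7) = (-6 - 3*4) + 45*(2*(-7)*(13 - 7)) = (-6 - 12) + 45*(2*(-7)*6) = -18 + 45*(-84) = -18 - 3780 = -3798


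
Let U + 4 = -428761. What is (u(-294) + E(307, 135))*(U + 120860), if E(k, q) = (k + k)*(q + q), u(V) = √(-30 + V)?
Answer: -51044490900 - 5542290*I ≈ -5.1044e+10 - 5.5423e+6*I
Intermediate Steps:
U = -428765 (U = -4 - 428761 = -428765)
E(k, q) = 4*k*q (E(k, q) = (2*k)*(2*q) = 4*k*q)
(u(-294) + E(307, 135))*(U + 120860) = (√(-30 - 294) + 4*307*135)*(-428765 + 120860) = (√(-324) + 165780)*(-307905) = (18*I + 165780)*(-307905) = (165780 + 18*I)*(-307905) = -51044490900 - 5542290*I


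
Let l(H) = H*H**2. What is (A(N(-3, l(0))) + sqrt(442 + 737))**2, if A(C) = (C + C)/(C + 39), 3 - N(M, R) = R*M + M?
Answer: 265291/225 + 8*sqrt(131)/5 ≈ 1197.4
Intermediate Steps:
l(H) = H**3
N(M, R) = 3 - M - M*R (N(M, R) = 3 - (R*M + M) = 3 - (M*R + M) = 3 - (M + M*R) = 3 + (-M - M*R) = 3 - M - M*R)
A(C) = 2*C/(39 + C) (A(C) = (2*C)/(39 + C) = 2*C/(39 + C))
(A(N(-3, l(0))) + sqrt(442 + 737))**2 = (2*(3 - 1*(-3) - 1*(-3)*0**3)/(39 + (3 - 1*(-3) - 1*(-3)*0**3)) + sqrt(442 + 737))**2 = (2*(3 + 3 - 1*(-3)*0)/(39 + (3 + 3 - 1*(-3)*0)) + sqrt(1179))**2 = (2*(3 + 3 + 0)/(39 + (3 + 3 + 0)) + 3*sqrt(131))**2 = (2*6/(39 + 6) + 3*sqrt(131))**2 = (2*6/45 + 3*sqrt(131))**2 = (2*6*(1/45) + 3*sqrt(131))**2 = (4/15 + 3*sqrt(131))**2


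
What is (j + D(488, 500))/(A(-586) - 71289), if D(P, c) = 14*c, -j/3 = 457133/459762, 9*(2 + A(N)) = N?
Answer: -9650887803/98420485070 ≈ -0.098058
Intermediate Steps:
A(N) = -2 + N/9
j = -457133/153254 (j = -1371399/459762 = -3*457133/459762 = -457133/153254 ≈ -2.9828)
(j + D(488, 500))/(A(-586) - 71289) = (-457133/153254 + 14*500)/((-2 + (⅑)*(-586)) - 71289) = (-457133/153254 + 7000)/((-2 - 586/9) - 71289) = 1072320867/(153254*(-604/9 - 71289)) = 1072320867/(153254*(-642205/9)) = (1072320867/153254)*(-9/642205) = -9650887803/98420485070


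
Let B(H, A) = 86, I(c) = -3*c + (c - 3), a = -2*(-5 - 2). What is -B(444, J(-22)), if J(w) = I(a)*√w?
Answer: -86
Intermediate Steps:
a = 14 (a = -2*(-7) = 14)
I(c) = -3 - 2*c (I(c) = -3*c + (-3 + c) = -3 - 2*c)
J(w) = -31*√w (J(w) = (-3 - 2*14)*√w = (-3 - 28)*√w = -31*√w)
-B(444, J(-22)) = -1*86 = -86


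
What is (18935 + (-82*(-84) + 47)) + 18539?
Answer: 44409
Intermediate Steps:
(18935 + (-82*(-84) + 47)) + 18539 = (18935 + (6888 + 47)) + 18539 = (18935 + 6935) + 18539 = 25870 + 18539 = 44409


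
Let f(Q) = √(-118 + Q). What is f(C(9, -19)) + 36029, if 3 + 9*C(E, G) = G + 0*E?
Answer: 36029 + 2*I*√271/3 ≈ 36029.0 + 10.975*I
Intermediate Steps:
C(E, G) = -⅓ + G/9 (C(E, G) = -⅓ + (G + 0*E)/9 = -⅓ + (G + 0)/9 = -⅓ + G/9)
f(C(9, -19)) + 36029 = √(-118 + (-⅓ + (⅑)*(-19))) + 36029 = √(-118 + (-⅓ - 19/9)) + 36029 = √(-118 - 22/9) + 36029 = √(-1084/9) + 36029 = 2*I*√271/3 + 36029 = 36029 + 2*I*√271/3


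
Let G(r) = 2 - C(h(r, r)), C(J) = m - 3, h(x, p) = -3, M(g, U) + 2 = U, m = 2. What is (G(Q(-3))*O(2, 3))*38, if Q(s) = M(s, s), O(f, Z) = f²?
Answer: 456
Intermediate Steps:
M(g, U) = -2 + U
C(J) = -1 (C(J) = 2 - 3 = -1)
Q(s) = -2 + s
G(r) = 3 (G(r) = 2 - 1*(-1) = 2 + 1 = 3)
(G(Q(-3))*O(2, 3))*38 = (3*2²)*38 = (3*4)*38 = 12*38 = 456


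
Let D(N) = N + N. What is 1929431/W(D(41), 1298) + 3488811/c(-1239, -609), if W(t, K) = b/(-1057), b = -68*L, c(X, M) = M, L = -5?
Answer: -414395337681/69020 ≈ -6.0040e+6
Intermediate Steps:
b = 340 (b = -68*(-5) = 340)
D(N) = 2*N
W(t, K) = -340/1057 (W(t, K) = 340/(-1057) = 340*(-1/1057) = -340/1057)
1929431/W(D(41), 1298) + 3488811/c(-1239, -609) = 1929431/(-340/1057) + 3488811/(-609) = 1929431*(-1057/340) + 3488811*(-1/609) = -2039408567/340 - 1162937/203 = -414395337681/69020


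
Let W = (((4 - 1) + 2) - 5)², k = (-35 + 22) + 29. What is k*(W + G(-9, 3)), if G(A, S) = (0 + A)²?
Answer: 1296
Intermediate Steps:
G(A, S) = A²
k = 16 (k = -13 + 29 = 16)
W = 0 (W = ((3 + 2) - 5)² = (5 - 5)² = 0² = 0)
k*(W + G(-9, 3)) = 16*(0 + (-9)²) = 16*(0 + 81) = 16*81 = 1296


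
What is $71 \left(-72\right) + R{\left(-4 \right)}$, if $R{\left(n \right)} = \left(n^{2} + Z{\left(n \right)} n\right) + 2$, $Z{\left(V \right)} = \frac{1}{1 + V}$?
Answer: $- \frac{15278}{3} \approx -5092.7$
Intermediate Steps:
$R{\left(n \right)} = 2 + n^{2} + \frac{n}{1 + n}$ ($R{\left(n \right)} = \left(n^{2} + \frac{n}{1 + n}\right) + 2 = 2 + n^{2} + \frac{n}{1 + n}$)
$71 \left(-72\right) + R{\left(-4 \right)} = 71 \left(-72\right) + \frac{-4 + \left(1 - 4\right) \left(2 + \left(-4\right)^{2}\right)}{1 - 4} = -5112 + \frac{-4 - 3 \left(2 + 16\right)}{-3} = -5112 - \frac{-4 - 54}{3} = -5112 - - \frac{58}{3} = -5112 + \frac{58}{3} = - \frac{15278}{3}$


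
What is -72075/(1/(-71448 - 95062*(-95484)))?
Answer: -1145923368543000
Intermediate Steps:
-72075/(1/(-71448 - 95062*(-95484))) = -72075/(-1/95484/(-166510)) = -72075/((-1/166510*(-1/95484))) = -72075/1/15899040840 = -72075*15899040840 = -1145923368543000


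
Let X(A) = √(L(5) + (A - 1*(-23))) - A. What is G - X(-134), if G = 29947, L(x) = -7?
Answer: 29813 - I*√118 ≈ 29813.0 - 10.863*I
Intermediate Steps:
X(A) = √(16 + A) - A (X(A) = √(-7 + (A - 1*(-23))) - A = √(-7 + (A + 23)) - A = √(-7 + (23 + A)) - A = √(16 + A) - A)
G - X(-134) = 29947 - (√(16 - 134) - 1*(-134)) = 29947 - (√(-118) + 134) = 29947 - (I*√118 + 134) = 29947 - (134 + I*√118) = 29947 + (-134 - I*√118) = 29813 - I*√118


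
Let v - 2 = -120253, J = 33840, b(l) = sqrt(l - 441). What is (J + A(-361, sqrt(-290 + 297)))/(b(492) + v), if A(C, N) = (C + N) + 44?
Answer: -4031174273/14460302950 - 120251*sqrt(7)/14460302950 - 33523*sqrt(51)/14460302950 - sqrt(357)/14460302950 ≈ -0.27881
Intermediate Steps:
b(l) = sqrt(-441 + l)
v = -120251 (v = 2 - 120253 = -120251)
A(C, N) = 44 + C + N
(J + A(-361, sqrt(-290 + 297)))/(b(492) + v) = (33840 + (44 - 361 + sqrt(-290 + 297)))/(sqrt(-441 + 492) - 120251) = (33840 + (44 - 361 + sqrt(7)))/(sqrt(51) - 120251) = (33840 + (-317 + sqrt(7)))/(-120251 + sqrt(51)) = (33523 + sqrt(7))/(-120251 + sqrt(51))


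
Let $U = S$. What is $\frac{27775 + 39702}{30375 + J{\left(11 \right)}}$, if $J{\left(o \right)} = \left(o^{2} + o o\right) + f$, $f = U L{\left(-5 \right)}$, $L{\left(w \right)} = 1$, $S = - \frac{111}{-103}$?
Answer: $\frac{6950131}{3153662} \approx 2.2038$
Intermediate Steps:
$S = \frac{111}{103}$ ($S = \left(-111\right) \left(- \frac{1}{103}\right) = \frac{111}{103} \approx 1.0777$)
$U = \frac{111}{103} \approx 1.0777$
$f = \frac{111}{103}$ ($f = \frac{111}{103} \cdot 1 = \frac{111}{103} \approx 1.0777$)
$J{\left(o \right)} = \frac{111}{103} + 2 o^{2}$ ($J{\left(o \right)} = \left(o^{2} + o o\right) + \frac{111}{103} = \left(o^{2} + o^{2}\right) + \frac{111}{103} = 2 o^{2} + \frac{111}{103} = \frac{111}{103} + 2 o^{2}$)
$\frac{27775 + 39702}{30375 + J{\left(11 \right)}} = \frac{27775 + 39702}{30375 + \left(\frac{111}{103} + 2 \cdot 11^{2}\right)} = \frac{67477}{30375 + \left(\frac{111}{103} + 2 \cdot 121\right)} = \frac{67477}{30375 + \left(\frac{111}{103} + 242\right)} = \frac{67477}{30375 + \frac{25037}{103}} = \frac{67477}{\frac{3153662}{103}} = 67477 \cdot \frac{103}{3153662} = \frac{6950131}{3153662}$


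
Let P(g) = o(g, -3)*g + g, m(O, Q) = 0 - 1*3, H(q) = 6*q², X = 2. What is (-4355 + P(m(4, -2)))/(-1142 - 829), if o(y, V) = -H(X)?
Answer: 4286/1971 ≈ 2.1745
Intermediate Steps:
m(O, Q) = -3 (m(O, Q) = 0 - 3 = -3)
o(y, V) = -24 (o(y, V) = -6*2² = -6*4 = -1*24 = -24)
P(g) = -23*g (P(g) = -24*g + g = -23*g)
(-4355 + P(m(4, -2)))/(-1142 - 829) = (-4355 - 23*(-3))/(-1142 - 829) = (-4355 + 69)/(-1971) = -4286*(-1/1971) = 4286/1971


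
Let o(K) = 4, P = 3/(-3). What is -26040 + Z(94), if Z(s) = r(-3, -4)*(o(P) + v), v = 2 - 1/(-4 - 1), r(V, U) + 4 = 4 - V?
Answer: -130107/5 ≈ -26021.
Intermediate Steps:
r(V, U) = -V (r(V, U) = -4 + (4 - V) = -V)
P = -1 (P = 3*(-1/3) = -1)
v = 11/5 (v = 2 - 1/(-5) = 2 - 1*(-1/5) = 2 + 1/5 = 11/5 ≈ 2.2000)
Z(s) = 93/5 (Z(s) = (-1*(-3))*(4 + 11/5) = 3*(31/5) = 93/5)
-26040 + Z(94) = -26040 + 93/5 = -130107/5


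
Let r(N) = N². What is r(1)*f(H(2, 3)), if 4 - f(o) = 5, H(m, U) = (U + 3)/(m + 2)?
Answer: -1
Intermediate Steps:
H(m, U) = (3 + U)/(2 + m)
f(o) = -1 (f(o) = 4 - 1*5 = 4 - 5 = -1)
r(1)*f(H(2, 3)) = 1²*(-1) = 1*(-1) = -1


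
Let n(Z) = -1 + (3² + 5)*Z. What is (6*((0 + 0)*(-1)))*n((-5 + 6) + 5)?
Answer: 0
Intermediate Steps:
n(Z) = -1 + 14*Z (n(Z) = -1 + (9 + 5)*Z = -1 + 14*Z)
(6*((0 + 0)*(-1)))*n((-5 + 6) + 5) = (6*((0 + 0)*(-1)))*(-1 + 14*((-5 + 6) + 5)) = (6*(0*(-1)))*(-1 + 14*(1 + 5)) = (6*0)*(-1 + 14*6) = 0*(-1 + 84) = 0*83 = 0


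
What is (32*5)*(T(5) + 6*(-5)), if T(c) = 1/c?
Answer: -4768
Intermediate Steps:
(32*5)*(T(5) + 6*(-5)) = (32*5)*(1/5 + 6*(-5)) = 160*(⅕ - 30) = 160*(-149/5) = -4768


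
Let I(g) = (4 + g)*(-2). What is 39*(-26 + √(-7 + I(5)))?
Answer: -1014 + 195*I ≈ -1014.0 + 195.0*I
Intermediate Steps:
I(g) = -8 - 2*g
39*(-26 + √(-7 + I(5))) = 39*(-26 + √(-7 + (-8 - 2*5))) = 39*(-26 + √(-7 + (-8 - 10))) = 39*(-26 + √(-7 - 18)) = 39*(-26 + √(-25)) = 39*(-26 + 5*I) = -1014 + 195*I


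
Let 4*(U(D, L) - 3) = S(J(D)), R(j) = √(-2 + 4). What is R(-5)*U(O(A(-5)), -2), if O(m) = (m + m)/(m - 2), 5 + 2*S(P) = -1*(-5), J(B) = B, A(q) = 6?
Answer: 3*√2 ≈ 4.2426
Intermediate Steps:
R(j) = √2
S(P) = 0 (S(P) = -5/2 + (-1*(-5))/2 = -5/2 + (½)*5 = -5/2 + 5/2 = 0)
O(m) = 2*m/(-2 + m) (O(m) = (2*m)/(-2 + m) = 2*m/(-2 + m))
U(D, L) = 3 (U(D, L) = 3 + (¼)*0 = 3 + 0 = 3)
R(-5)*U(O(A(-5)), -2) = √2*3 = 3*√2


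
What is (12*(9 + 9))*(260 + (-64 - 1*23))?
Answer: 37368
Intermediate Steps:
(12*(9 + 9))*(260 + (-64 - 1*23)) = (12*18)*(260 + (-64 - 23)) = 216*(260 - 87) = 216*173 = 37368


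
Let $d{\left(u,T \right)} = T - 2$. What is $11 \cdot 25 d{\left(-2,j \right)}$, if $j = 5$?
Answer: $825$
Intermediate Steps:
$d{\left(u,T \right)} = -2 + T$
$11 \cdot 25 d{\left(-2,j \right)} = 11 \cdot 25 \left(-2 + 5\right) = 275 \cdot 3 = 825$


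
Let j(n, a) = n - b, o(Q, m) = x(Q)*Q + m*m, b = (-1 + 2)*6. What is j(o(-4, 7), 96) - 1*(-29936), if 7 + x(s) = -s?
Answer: 29991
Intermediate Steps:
b = 6 (b = 1*6 = 6)
x(s) = -7 - s
o(Q, m) = m**2 + Q*(-7 - Q) (o(Q, m) = (-7 - Q)*Q + m*m = Q*(-7 - Q) + m**2 = m**2 + Q*(-7 - Q))
j(n, a) = -6 + n (j(n, a) = n - 1*6 = n - 6 = -6 + n)
j(o(-4, 7), 96) - 1*(-29936) = (-6 + (7**2 - 1*(-4)*(7 - 4))) - 1*(-29936) = (-6 + (49 - 1*(-4)*3)) + 29936 = (-6 + (49 + 12)) + 29936 = (-6 + 61) + 29936 = 55 + 29936 = 29991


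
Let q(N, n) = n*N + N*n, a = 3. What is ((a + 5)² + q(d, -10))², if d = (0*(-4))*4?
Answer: 4096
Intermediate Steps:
d = 0 (d = 0*4 = 0)
q(N, n) = 2*N*n (q(N, n) = N*n + N*n = 2*N*n)
((a + 5)² + q(d, -10))² = ((3 + 5)² + 2*0*(-10))² = (8² + 0)² = (64 + 0)² = 64² = 4096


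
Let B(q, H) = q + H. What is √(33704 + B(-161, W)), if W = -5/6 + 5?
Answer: √1207698/6 ≈ 183.16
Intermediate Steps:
W = 25/6 (W = -5*⅙ + 5 = -⅚ + 5 = 25/6 ≈ 4.1667)
B(q, H) = H + q
√(33704 + B(-161, W)) = √(33704 + (25/6 - 161)) = √(33704 - 941/6) = √(201283/6) = √1207698/6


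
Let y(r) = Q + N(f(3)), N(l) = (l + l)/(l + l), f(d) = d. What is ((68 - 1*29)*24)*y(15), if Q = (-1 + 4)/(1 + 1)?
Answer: 2340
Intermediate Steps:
Q = 3/2 ≈ 1.5000
N(l) = 1 (N(l) = (2*l)/((2*l)) = (2*l)*(1/(2*l)) = 1)
y(r) = 5/2 (y(r) = 3/2 + 1 = 5/2)
((68 - 1*29)*24)*y(15) = ((68 - 1*29)*24)*(5/2) = ((68 - 29)*24)*(5/2) = (39*24)*(5/2) = 936*(5/2) = 2340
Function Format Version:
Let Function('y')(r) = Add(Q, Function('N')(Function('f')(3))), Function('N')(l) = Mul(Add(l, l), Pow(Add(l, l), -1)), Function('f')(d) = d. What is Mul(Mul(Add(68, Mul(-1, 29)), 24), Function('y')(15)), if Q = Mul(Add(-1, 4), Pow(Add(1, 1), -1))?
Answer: 2340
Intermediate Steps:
Q = Rational(3, 2) (Q = Mul(3, Pow(2, -1)) = Mul(3, Rational(1, 2)) = Rational(3, 2) ≈ 1.5000)
Function('N')(l) = 1 (Function('N')(l) = Mul(Mul(2, l), Pow(Mul(2, l), -1)) = Mul(Mul(2, l), Mul(Rational(1, 2), Pow(l, -1))) = 1)
Function('y')(r) = Rational(5, 2) (Function('y')(r) = Add(Rational(3, 2), 1) = Rational(5, 2))
Mul(Mul(Add(68, Mul(-1, 29)), 24), Function('y')(15)) = Mul(Mul(Add(68, Mul(-1, 29)), 24), Rational(5, 2)) = Mul(Mul(Add(68, -29), 24), Rational(5, 2)) = Mul(Mul(39, 24), Rational(5, 2)) = Mul(936, Rational(5, 2)) = 2340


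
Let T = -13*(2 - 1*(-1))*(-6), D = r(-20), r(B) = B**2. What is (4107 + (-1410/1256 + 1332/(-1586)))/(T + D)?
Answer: 2044325115/315734536 ≈ 6.4748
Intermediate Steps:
D = 400 (D = (-20)**2 = 400)
T = 234 (T = -13*(2 + 1)*(-6) = -13*3*(-6) = -39*(-6) = 234)
(4107 + (-1410/1256 + 1332/(-1586)))/(T + D) = (4107 + (-1410/1256 + 1332/(-1586)))/(234 + 400) = (4107 + (-1410*1/1256 + 1332*(-1/1586)))/634 = (4107 + (-705/628 - 666/793))*(1/634) = (4107 - 977313/498004)*(1/634) = (2044325115/498004)*(1/634) = 2044325115/315734536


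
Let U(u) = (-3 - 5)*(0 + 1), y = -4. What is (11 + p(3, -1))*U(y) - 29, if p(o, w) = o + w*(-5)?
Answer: -181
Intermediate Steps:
U(u) = -8 (U(u) = -8*1 = -8)
p(o, w) = o - 5*w
(11 + p(3, -1))*U(y) - 29 = (11 + (3 - 5*(-1)))*(-8) - 29 = (11 + (3 + 5))*(-8) - 29 = (11 + 8)*(-8) - 29 = 19*(-8) - 29 = -152 - 29 = -181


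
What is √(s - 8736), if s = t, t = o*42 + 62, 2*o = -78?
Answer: 2*I*√2578 ≈ 101.55*I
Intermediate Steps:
o = -39 (o = (½)*(-78) = -39)
t = -1576 (t = -39*42 + 62 = -1638 + 62 = -1576)
s = -1576
√(s - 8736) = √(-1576 - 8736) = √(-10312) = 2*I*√2578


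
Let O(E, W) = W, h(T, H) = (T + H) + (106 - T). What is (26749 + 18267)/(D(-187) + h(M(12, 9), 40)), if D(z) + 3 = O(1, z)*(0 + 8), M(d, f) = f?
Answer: -45016/1353 ≈ -33.271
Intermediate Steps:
h(T, H) = 106 + H (h(T, H) = (H + T) + (106 - T) = 106 + H)
D(z) = -3 + 8*z (D(z) = -3 + z*(0 + 8) = -3 + z*8 = -3 + 8*z)
(26749 + 18267)/(D(-187) + h(M(12, 9), 40)) = (26749 + 18267)/((-3 + 8*(-187)) + (106 + 40)) = 45016/((-3 - 1496) + 146) = 45016/(-1499 + 146) = 45016/(-1353) = 45016*(-1/1353) = -45016/1353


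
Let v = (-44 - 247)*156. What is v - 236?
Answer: -45632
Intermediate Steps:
v = -45396 (v = -291*156 = -45396)
v - 236 = -45396 - 236 = -45632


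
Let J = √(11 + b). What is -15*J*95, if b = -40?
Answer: -1425*I*√29 ≈ -7673.9*I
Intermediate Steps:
J = I*√29 (J = √(11 - 40) = √(-29) = I*√29 ≈ 5.3852*I)
-15*J*95 = -15*I*√29*95 = -1425*I*√29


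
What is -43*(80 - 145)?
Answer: 2795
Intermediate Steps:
-43*(80 - 145) = -43*(-65) = 2795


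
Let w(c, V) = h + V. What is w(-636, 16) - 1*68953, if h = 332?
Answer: -68605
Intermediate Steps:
w(c, V) = 332 + V
w(-636, 16) - 1*68953 = (332 + 16) - 1*68953 = 348 - 68953 = -68605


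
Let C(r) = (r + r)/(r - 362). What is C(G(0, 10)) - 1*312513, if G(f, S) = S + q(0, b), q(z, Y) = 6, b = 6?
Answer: -54064765/173 ≈ -3.1251e+5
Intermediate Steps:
G(f, S) = 6 + S (G(f, S) = S + 6 = 6 + S)
C(r) = 2*r/(-362 + r) (C(r) = (2*r)/(-362 + r) = 2*r/(-362 + r))
C(G(0, 10)) - 1*312513 = 2*(6 + 10)/(-362 + (6 + 10)) - 1*312513 = 2*16/(-362 + 16) - 312513 = 2*16/(-346) - 312513 = 2*16*(-1/346) - 312513 = -16/173 - 312513 = -54064765/173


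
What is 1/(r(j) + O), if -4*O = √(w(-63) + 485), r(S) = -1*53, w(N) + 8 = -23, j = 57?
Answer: -424/22245 + 2*√454/22245 ≈ -0.017145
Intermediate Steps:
w(N) = -31 (w(N) = -8 - 23 = -31)
r(S) = -53
O = -√454/4 (O = -√(-31 + 485)/4 = -√454/4 ≈ -5.3268)
1/(r(j) + O) = 1/(-53 - √454/4)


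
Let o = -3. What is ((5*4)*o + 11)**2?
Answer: 2401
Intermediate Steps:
((5*4)*o + 11)**2 = ((5*4)*(-3) + 11)**2 = (20*(-3) + 11)**2 = (-60 + 11)**2 = (-49)**2 = 2401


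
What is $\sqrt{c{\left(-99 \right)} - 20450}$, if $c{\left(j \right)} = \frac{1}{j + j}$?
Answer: $\frac{i \sqrt{89080222}}{66} \approx 143.0 i$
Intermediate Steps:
$c{\left(j \right)} = \frac{1}{2 j}$
$\sqrt{c{\left(-99 \right)} - 20450} = \sqrt{\frac{1}{2 \left(-99\right)} - 20450} = \sqrt{\frac{1}{2} \left(- \frac{1}{99}\right) - 20450} = \sqrt{- \frac{1}{198} - 20450} = \sqrt{- \frac{4049101}{198}} = \frac{i \sqrt{89080222}}{66}$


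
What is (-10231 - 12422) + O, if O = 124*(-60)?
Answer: -30093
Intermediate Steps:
O = -7440
(-10231 - 12422) + O = (-10231 - 12422) - 7440 = -22653 - 7440 = -30093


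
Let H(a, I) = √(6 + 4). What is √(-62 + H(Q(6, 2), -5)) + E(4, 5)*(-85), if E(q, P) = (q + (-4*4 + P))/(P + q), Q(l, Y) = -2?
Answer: 595/9 + √(-62 + √10) ≈ 66.111 + 7.6706*I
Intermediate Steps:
H(a, I) = √10
E(q, P) = (-16 + P + q)/(P + q) (E(q, P) = (q + (-16 + P))/(P + q) = (-16 + P + q)/(P + q))
√(-62 + H(Q(6, 2), -5)) + E(4, 5)*(-85) = √(-62 + √10) + ((-16 + 5 + 4)/(5 + 4))*(-85) = √(-62 + √10) + (-7/9)*(-85) = √(-62 + √10) + ((⅑)*(-7))*(-85) = √(-62 + √10) - 7/9*(-85) = √(-62 + √10) + 595/9 = 595/9 + √(-62 + √10)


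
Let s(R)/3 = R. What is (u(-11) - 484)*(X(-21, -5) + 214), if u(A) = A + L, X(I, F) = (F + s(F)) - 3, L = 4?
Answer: -93781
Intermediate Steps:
s(R) = 3*R
X(I, F) = -3 + 4*F (X(I, F) = (F + 3*F) - 3 = 4*F - 3 = -3 + 4*F)
u(A) = 4 + A (u(A) = A + 4 = 4 + A)
(u(-11) - 484)*(X(-21, -5) + 214) = ((4 - 11) - 484)*((-3 + 4*(-5)) + 214) = (-7 - 484)*((-3 - 20) + 214) = -491*(-23 + 214) = -491*191 = -93781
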